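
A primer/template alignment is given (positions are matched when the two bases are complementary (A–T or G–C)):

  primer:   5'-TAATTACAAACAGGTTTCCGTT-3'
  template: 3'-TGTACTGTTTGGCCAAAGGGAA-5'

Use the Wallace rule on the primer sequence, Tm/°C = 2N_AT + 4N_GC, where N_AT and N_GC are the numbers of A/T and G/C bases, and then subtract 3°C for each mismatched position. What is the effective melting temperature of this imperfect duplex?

43°C

Primer base counts: A=7, T=8, G=3, C=4 → A+T=15, G+C=7
Perfect-match Tm = 2(15) + 4(7) = 30 + 28 = 58°C
Mismatches (positions where the bases are not complementary): 5 (at positions 1, 2, 5, 12, 20)
Effective Tm = 58 − 5×3 = 58 − 15 = 43°C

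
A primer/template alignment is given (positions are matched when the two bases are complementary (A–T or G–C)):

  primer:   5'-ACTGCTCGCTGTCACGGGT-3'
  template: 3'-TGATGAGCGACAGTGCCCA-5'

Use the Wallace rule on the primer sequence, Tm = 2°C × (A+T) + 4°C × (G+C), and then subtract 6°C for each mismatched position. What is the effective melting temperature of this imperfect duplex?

Primer base counts: A=2, T=5, G=6, C=6 → A+T=7, G+C=12
Perfect-match Tm = 2(7) + 4(12) = 14 + 48 = 62°C
Mismatches (positions where the bases are not complementary): 1 (at position 4)
Effective Tm = 62 − 1×6 = 62 − 6 = 56°C

56°C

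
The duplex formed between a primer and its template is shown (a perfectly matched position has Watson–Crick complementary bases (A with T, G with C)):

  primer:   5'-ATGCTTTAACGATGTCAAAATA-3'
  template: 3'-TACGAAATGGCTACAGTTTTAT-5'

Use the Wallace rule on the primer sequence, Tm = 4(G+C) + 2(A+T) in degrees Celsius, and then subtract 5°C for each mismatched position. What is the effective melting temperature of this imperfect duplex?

51°C

Primer base counts: A=9, T=7, G=3, C=3 → A+T=16, G+C=6
Perfect-match Tm = 2(16) + 4(6) = 32 + 24 = 56°C
Mismatches (positions where the bases are not complementary): 1 (at position 9)
Effective Tm = 56 − 1×5 = 56 − 5 = 51°C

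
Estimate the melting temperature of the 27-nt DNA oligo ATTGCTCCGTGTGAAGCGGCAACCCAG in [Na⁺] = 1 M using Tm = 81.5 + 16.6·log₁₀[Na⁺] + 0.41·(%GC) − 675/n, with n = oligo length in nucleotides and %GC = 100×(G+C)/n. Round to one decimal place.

Length n = 27. Counting bases: A=6, G=8, C=8, T=5
G+C = 16, so %GC = 16/27 × 100 = 59.259%
Salt term: 16.6 × (0) = 0
GC term: 0.41 × 59.259 = 24.296; length term: −675/27 = −25
Tm = 81.5 + (0) + 24.296 − 25 = 80.796 → 80.8°C

80.8°C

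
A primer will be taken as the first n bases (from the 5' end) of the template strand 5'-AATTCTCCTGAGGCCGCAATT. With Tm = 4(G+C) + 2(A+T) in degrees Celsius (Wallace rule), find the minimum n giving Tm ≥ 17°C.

First 6 bases: AATTCT → Tm = 14°C (< 17°C)
First 7 bases: AATTCTC → Tm = 18°C (≥ 17°C)
Each additional base adds 2°C (A/T) or 4°C (G/C), so Tm is non-decreasing in n; n = 7 is the first length to reach 17°C.

n = 7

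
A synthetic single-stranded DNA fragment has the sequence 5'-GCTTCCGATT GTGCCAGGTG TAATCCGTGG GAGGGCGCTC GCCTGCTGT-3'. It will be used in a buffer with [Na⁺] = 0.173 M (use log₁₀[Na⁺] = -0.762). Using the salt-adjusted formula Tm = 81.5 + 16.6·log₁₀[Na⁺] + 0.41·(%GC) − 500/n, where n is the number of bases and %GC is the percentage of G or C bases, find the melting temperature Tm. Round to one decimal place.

Length n = 49. Base counts: C=13, T=13, A=5, G=18
G+C = 31, so %GC = 31/49 × 100 = 63.265%
Salt term: 16.6 × (-0.762) = -12.649
GC term: 0.41 × 63.265 = 25.939; length term: −500/49 = −10.204
Tm = 81.5 + (-12.649) + 25.939 − 10.204 = 84.586 → 84.6°C

84.6°C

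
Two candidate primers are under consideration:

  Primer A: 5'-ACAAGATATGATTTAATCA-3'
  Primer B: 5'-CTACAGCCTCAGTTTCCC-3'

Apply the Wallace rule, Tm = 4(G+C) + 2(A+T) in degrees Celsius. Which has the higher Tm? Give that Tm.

Primer A: A+T=15, G+C=4 → Tm = 2(15)+4(4) = 46°C
Primer B: A+T=8, G+C=10 → Tm = 2(8)+4(10) = 56°C
46°C vs 56°C → primer B is higher.

Primer B, 56°C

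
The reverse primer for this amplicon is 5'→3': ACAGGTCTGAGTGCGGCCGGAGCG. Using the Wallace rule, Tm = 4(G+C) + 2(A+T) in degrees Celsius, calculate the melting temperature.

82°C

Base counts: T=3, A=4, C=6, G=11
AT pairs contribute 7, GC pairs contribute 17.
Tm = 4·17 + 2·7 = 68 + 14 = 82°C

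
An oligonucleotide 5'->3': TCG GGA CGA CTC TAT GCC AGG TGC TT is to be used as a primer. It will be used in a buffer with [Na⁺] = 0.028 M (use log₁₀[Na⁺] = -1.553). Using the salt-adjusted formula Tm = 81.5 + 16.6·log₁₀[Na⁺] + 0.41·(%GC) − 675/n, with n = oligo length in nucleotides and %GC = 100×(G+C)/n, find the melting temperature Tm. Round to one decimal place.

53.4°C

Length n = 26. Scanning the sequence gives A=4, C=7, G=8, T=7.
G+C = 15, so %GC = 15/26 × 100 = 57.692%
Salt term: 16.6 × (-1.553) = -25.78
GC term: 0.41 × 57.692 = 23.654; length term: −675/26 = −25.962
Tm = 81.5 + (-25.78) + 23.654 − 25.962 = 53.412 → 53.4°C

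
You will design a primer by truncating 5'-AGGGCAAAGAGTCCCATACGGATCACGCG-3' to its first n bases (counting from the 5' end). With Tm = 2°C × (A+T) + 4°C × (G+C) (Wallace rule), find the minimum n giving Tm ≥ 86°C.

First 27 bases: AGGGCAAAGAGTCCCATACGGATCACG → Tm = 84°C (< 86°C)
First 28 bases: AGGGCAAAGAGTCCCATACGGATCACGC → Tm = 88°C (≥ 86°C)
Each additional base adds 2°C (A/T) or 4°C (G/C), so Tm is non-decreasing in n; n = 28 is the first length to reach 86°C.

n = 28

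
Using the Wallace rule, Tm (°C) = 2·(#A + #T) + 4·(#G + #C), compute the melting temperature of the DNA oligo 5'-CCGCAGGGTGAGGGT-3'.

Scanning the sequence gives T=2, C=3, G=8, A=2.
AT pairs contribute 4, GC pairs contribute 11.
Tm = 2×4 + 4×11 = 52°C

52°C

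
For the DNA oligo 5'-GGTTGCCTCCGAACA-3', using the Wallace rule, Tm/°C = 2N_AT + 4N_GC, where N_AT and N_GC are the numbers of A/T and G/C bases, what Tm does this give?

T=3, A=3, C=5, G=4
A+T = 6, G+C = 9
Tm = 4·9 + 2·6 = 36 + 12 = 48°C

48°C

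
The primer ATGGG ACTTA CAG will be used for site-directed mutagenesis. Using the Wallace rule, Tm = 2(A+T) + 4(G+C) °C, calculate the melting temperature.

38°C

Scanning the sequence gives A=4, T=3, C=2, G=4.
A+T = 7, G+C = 6
Tm = 2×7 + 4×6 = 38°C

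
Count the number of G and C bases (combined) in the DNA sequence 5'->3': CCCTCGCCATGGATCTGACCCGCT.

16

G=5, T=5, A=3, C=11
Total G or C: 5 + 11 = 16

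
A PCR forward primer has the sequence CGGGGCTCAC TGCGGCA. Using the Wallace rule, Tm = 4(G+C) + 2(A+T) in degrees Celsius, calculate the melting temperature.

60°C

Counting bases: T=2, C=6, G=7, A=2
AT pairs contribute 4, GC pairs contribute 13.
Tm = 2(4) + 4(13) = 8 + 52 = 60°C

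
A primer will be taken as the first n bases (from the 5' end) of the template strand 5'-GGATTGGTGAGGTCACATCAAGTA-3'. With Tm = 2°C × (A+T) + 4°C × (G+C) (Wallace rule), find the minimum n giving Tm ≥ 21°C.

n = 7

First 6 bases: GGATTG → Tm = 18°C (< 21°C)
First 7 bases: GGATTGG → Tm = 22°C (≥ 21°C)
Each additional base adds 2°C (A/T) or 4°C (G/C), so Tm is non-decreasing in n; n = 7 is the first length to reach 21°C.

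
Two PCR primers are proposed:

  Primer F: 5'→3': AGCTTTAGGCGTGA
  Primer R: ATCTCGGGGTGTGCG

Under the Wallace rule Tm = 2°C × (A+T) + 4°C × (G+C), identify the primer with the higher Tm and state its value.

Primer R, 50°C

Primer F: A+T=7, G+C=7 → Tm = 2(7)+4(7) = 42°C
Primer R: A+T=5, G+C=10 → Tm = 2(5)+4(10) = 50°C
42°C vs 50°C → primer R is higher.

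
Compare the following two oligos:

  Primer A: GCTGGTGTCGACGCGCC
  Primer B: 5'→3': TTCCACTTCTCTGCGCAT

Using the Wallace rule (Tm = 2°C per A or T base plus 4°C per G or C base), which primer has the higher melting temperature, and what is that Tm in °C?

Primer A, 60°C

Primer A: A+T=4, G+C=13 → Tm = 2(4)+4(13) = 60°C
Primer B: A+T=9, G+C=9 → Tm = 2(9)+4(9) = 54°C
60°C vs 54°C → primer A is higher.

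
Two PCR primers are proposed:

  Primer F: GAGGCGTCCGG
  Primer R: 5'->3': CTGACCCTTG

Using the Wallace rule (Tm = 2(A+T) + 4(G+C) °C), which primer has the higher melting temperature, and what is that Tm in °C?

Primer F, 40°C

Primer F: A+T=2, G+C=9 → Tm = 2(2)+4(9) = 40°C
Primer R: A+T=4, G+C=6 → Tm = 2(4)+4(6) = 32°C
40°C vs 32°C → primer F is higher.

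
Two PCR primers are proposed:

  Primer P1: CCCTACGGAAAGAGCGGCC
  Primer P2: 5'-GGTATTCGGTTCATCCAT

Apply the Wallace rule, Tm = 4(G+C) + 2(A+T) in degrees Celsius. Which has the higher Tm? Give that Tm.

Primer P1: A+T=6, G+C=13 → Tm = 2(6)+4(13) = 64°C
Primer P2: A+T=10, G+C=8 → Tm = 2(10)+4(8) = 52°C
64°C vs 52°C → primer P1 is higher.

Primer P1, 64°C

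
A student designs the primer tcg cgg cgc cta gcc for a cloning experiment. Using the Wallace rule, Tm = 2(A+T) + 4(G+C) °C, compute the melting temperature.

54°C

C=7, G=5, T=2, A=1
So N_AT = 3 and N_GC = 12.
Tm = 2×3 + 4×12 = 54°C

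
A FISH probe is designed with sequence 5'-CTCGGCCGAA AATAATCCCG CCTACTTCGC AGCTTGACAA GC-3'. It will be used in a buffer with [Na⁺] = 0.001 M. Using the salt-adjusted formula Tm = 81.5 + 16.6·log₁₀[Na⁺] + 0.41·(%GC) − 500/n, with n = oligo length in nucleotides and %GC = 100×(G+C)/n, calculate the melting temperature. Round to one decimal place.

Length n = 42. Scanning the sequence gives C=15, T=8, A=11, G=8.
G+C = 23, so %GC = 23/42 × 100 = 54.762%
Salt term: 16.6 × (-3) = -49.8
GC term: 0.41 × 54.762 = 22.452; length term: −500/42 = −11.905
Tm = 81.5 + (-49.8) + 22.452 − 11.905 = 42.247 → 42.2°C

42.2°C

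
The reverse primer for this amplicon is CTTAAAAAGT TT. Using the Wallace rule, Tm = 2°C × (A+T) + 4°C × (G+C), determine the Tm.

Scanning the sequence gives C=1, G=1, A=5, T=5.
AT pairs contribute 10, GC pairs contribute 2.
Tm = 4·2 + 2·10 = 8 + 20 = 28°C

28°C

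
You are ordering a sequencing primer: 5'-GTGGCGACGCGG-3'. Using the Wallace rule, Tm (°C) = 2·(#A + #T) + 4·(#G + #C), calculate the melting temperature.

Base counts: C=3, T=1, A=1, G=7
So N_AT = 2 and N_GC = 10.
Tm = 4·10 + 2·2 = 40 + 4 = 44°C

44°C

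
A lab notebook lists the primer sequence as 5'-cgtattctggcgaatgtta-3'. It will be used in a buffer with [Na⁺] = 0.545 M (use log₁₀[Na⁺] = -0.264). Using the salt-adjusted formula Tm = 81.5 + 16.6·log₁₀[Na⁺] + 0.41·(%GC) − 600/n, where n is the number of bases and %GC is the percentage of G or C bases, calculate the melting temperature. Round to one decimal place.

Length n = 19. Base counts: G=5, C=3, A=4, T=7
G+C = 8, so %GC = 8/19 × 100 = 42.105%
Salt term: 16.6 × (-0.264) = -4.382
GC term: 0.41 × 42.105 = 17.263; length term: −600/19 = −31.579
Tm = 81.5 + (-4.382) + 17.263 − 31.579 = 62.802 → 62.8°C

62.8°C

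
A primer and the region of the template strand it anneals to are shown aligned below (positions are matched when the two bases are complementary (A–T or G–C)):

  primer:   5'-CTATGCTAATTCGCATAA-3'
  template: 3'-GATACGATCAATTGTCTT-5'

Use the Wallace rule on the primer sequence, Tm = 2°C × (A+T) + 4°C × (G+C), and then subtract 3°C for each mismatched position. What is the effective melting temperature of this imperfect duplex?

Primer base counts: A=6, T=6, G=2, C=4 → A+T=12, G+C=6
Perfect-match Tm = 2(12) + 4(6) = 24 + 24 = 48°C
Mismatches (positions where the bases are not complementary): 4 (at positions 9, 12, 13, 16)
Effective Tm = 48 − 4×3 = 48 − 12 = 36°C

36°C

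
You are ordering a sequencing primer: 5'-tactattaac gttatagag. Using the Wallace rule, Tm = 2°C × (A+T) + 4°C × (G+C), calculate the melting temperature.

48°C

Scanning the sequence gives G=3, A=7, C=2, T=7.
So N_AT = 14 and N_GC = 5.
Tm = 2×14 + 4×5 = 48°C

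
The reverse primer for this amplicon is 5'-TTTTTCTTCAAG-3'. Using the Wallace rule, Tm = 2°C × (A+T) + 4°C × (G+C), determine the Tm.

30°C

Counting bases: A=2, G=1, C=2, T=7
A+T = 9, G+C = 3
Tm = 2(9) + 4(3) = 18 + 12 = 30°C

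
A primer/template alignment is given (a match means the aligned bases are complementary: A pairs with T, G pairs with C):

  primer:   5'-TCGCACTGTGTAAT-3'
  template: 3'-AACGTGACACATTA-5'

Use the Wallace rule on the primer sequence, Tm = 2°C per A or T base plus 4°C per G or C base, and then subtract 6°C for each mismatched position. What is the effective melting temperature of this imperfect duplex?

Primer base counts: A=3, T=5, G=3, C=3 → A+T=8, G+C=6
Perfect-match Tm = 2(8) + 4(6) = 16 + 24 = 40°C
Mismatches (positions where the bases are not complementary): 1 (at position 2)
Effective Tm = 40 − 1×6 = 40 − 6 = 34°C

34°C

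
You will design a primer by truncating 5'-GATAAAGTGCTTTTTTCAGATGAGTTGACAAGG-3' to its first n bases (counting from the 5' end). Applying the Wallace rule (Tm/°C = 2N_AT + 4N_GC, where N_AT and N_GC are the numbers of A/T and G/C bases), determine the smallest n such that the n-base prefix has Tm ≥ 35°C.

n = 14

First 13 bases: GATAAAGTGCTTT → Tm = 34°C (< 35°C)
First 14 bases: GATAAAGTGCTTTT → Tm = 36°C (≥ 35°C)
Since every base adds ≥2°C, Tm only increases with n, so the threshold is first crossed at n = 14.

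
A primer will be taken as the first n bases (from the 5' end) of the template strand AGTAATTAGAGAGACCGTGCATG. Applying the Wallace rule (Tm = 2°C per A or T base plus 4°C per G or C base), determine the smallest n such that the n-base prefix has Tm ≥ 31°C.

n = 13

First 12 bases: AGTAATTAGAGA → Tm = 30°C (< 31°C)
First 13 bases: AGTAATTAGAGAG → Tm = 34°C (≥ 31°C)
Since every base adds ≥2°C, Tm only increases with n, so the threshold is first crossed at n = 13.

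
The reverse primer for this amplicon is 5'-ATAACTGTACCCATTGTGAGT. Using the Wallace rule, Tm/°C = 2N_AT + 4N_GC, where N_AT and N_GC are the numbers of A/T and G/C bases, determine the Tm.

58°C

Base counts: A=6, T=7, C=4, G=4
AT pairs contribute 13, GC pairs contribute 8.
Tm = 4·8 + 2·13 = 32 + 26 = 58°C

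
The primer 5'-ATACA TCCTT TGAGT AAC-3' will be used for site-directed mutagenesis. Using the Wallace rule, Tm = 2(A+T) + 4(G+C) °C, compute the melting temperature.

48°C

T=6, C=4, G=2, A=6
AT pairs contribute 12, GC pairs contribute 6.
Tm = 2(12) + 4(6) = 24 + 24 = 48°C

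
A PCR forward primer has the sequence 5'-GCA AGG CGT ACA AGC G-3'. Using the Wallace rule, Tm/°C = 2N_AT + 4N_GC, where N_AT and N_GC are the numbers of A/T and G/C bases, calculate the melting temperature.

52°C

Scanning the sequence gives C=4, T=1, G=6, A=5.
A+T = 6, G+C = 10
Tm = 2(6) + 4(10) = 12 + 40 = 52°C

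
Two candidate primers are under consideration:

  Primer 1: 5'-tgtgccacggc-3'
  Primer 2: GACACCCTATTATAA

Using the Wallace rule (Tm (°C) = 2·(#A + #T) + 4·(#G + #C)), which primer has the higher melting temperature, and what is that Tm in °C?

Primer 1: A+T=3, G+C=8 → Tm = 2(3)+4(8) = 38°C
Primer 2: A+T=10, G+C=5 → Tm = 2(10)+4(5) = 40°C
38°C vs 40°C → primer 2 is higher.

Primer 2, 40°C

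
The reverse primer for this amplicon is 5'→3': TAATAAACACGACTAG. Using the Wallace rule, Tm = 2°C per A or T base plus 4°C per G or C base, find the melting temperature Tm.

42°C

Counting bases: T=3, C=3, A=8, G=2
So N_AT = 11 and N_GC = 5.
Tm = 2×11 + 4×5 = 42°C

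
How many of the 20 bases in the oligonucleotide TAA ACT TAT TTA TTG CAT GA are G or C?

4

T=9, C=2, A=7, G=2
G+C = 2 + 2 = 4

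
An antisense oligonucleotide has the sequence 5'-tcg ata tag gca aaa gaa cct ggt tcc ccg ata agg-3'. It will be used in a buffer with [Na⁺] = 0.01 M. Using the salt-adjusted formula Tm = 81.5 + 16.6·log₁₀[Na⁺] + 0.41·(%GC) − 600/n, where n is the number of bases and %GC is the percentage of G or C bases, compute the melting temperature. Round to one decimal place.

Length n = 36. Scanning the sequence gives G=9, A=12, T=7, C=8.
G+C = 17, so %GC = 17/36 × 100 = 47.222%
Salt term: 16.6 × (-2) = -33.2
GC term: 0.41 × 47.222 = 19.361; length term: −600/36 = −16.667
Tm = 81.5 + (-33.2) + 19.361 − 16.667 = 50.994 → 51.0°C

51.0°C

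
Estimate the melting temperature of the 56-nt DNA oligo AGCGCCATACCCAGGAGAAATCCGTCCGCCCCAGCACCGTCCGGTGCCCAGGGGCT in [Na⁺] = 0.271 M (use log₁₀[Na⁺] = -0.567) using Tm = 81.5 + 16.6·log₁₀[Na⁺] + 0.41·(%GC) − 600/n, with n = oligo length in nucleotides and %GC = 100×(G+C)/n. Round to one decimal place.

Length n = 56. Counting bases: T=6, A=11, G=16, C=23
G+C = 39, so %GC = 39/56 × 100 = 69.643%
Salt term: 16.6 × (-0.567) = -9.412
GC term: 0.41 × 69.643 = 28.554; length term: −600/56 = −10.714
Tm = 81.5 + (-9.412) + 28.554 − 10.714 = 89.928 → 89.9°C

89.9°C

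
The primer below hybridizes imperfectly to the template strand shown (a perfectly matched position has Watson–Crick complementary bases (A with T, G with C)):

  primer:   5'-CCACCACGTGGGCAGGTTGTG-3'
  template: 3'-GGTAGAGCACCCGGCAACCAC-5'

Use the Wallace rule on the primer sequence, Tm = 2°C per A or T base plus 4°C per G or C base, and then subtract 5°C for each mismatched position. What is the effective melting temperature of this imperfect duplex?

45°C

Primer base counts: A=3, T=4, G=8, C=6 → A+T=7, G+C=14
Perfect-match Tm = 2(7) + 4(14) = 14 + 56 = 70°C
Mismatches (positions where the bases are not complementary): 5 (at positions 4, 6, 14, 16, 18)
Effective Tm = 70 − 5×5 = 70 − 25 = 45°C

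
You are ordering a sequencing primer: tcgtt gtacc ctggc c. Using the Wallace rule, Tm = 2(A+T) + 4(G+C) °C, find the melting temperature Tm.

A=1, C=6, T=5, G=4
AT pairs contribute 6, GC pairs contribute 10.
Tm = 2(6) + 4(10) = 12 + 40 = 52°C

52°C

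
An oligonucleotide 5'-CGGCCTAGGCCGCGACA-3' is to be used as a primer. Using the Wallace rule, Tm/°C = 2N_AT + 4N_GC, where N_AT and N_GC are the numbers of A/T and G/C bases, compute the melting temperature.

60°C

C=7, A=3, G=6, T=1
AT pairs contribute 4, GC pairs contribute 13.
Tm = 2(4) + 4(13) = 8 + 52 = 60°C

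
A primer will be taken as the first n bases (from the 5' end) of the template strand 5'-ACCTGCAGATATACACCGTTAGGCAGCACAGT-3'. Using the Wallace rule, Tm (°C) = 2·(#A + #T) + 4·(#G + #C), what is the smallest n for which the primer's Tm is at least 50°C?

n = 17

First 16 bases: ACCTGCAGATATACAC → Tm = 46°C (< 50°C)
First 17 bases: ACCTGCAGATATACACC → Tm = 50°C (≥ 50°C)
Since every base adds ≥2°C, Tm only increases with n, so the threshold is first crossed at n = 17.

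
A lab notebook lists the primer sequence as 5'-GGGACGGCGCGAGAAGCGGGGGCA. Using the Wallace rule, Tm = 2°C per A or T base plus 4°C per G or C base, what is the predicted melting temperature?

86°C

Counting bases: T=0, A=5, C=5, G=14
So N_AT = 5 and N_GC = 19.
Tm = 2×5 + 4×19 = 86°C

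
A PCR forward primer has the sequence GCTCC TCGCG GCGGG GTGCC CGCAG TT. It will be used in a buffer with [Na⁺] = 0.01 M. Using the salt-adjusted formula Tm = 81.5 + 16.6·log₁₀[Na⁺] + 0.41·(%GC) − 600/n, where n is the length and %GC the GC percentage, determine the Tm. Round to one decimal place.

Length n = 27. Base counts: G=11, C=10, A=1, T=5
G+C = 21, so %GC = 21/27 × 100 = 77.778%
Salt term: 16.6 × (-2) = -33.2
GC term: 0.41 × 77.778 = 31.889; length term: −600/27 = −22.222
Tm = 81.5 + (-33.2) + 31.889 − 22.222 = 57.967 → 58.0°C

58.0°C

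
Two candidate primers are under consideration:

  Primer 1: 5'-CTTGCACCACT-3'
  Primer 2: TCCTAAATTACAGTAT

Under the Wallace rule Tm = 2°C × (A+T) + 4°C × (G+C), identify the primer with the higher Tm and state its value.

Primer 2, 40°C

Primer 1: A+T=5, G+C=6 → Tm = 2(5)+4(6) = 34°C
Primer 2: A+T=12, G+C=4 → Tm = 2(12)+4(4) = 40°C
34°C vs 40°C → primer 2 is higher.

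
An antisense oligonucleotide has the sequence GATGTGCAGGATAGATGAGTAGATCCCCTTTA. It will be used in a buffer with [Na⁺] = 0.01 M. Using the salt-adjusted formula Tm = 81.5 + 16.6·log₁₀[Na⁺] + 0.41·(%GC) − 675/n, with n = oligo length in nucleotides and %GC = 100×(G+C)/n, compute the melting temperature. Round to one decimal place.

Length n = 32. Base counts: T=9, G=9, A=9, C=5
G+C = 14, so %GC = 14/32 × 100 = 43.75%
Salt term: 16.6 × (-2) = -33.2
GC term: 0.41 × 43.75 = 17.938; length term: −675/32 = −21.094
Tm = 81.5 + (-33.2) + 17.938 − 21.094 = 45.144 → 45.1°C

45.1°C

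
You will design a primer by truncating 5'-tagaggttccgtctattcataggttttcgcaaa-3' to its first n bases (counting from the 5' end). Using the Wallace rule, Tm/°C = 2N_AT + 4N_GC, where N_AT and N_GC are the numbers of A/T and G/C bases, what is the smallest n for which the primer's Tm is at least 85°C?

n = 30

First 29 bases: TAGAGGTTCCGTCTATTCATAGGTTTTCG → Tm = 82°C (< 85°C)
First 30 bases: TAGAGGTTCCGTCTATTCATAGGTTTTCGC → Tm = 86°C (≥ 85°C)
Since every base adds ≥2°C, Tm only increases with n, so the threshold is first crossed at n = 30.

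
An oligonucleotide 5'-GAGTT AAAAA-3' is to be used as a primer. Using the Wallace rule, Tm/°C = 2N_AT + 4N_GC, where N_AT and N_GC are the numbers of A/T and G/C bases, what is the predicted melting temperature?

24°C

Base counts: A=6, T=2, C=0, G=2
A+T = 8, G+C = 2
Tm = 2×8 + 4×2 = 24°C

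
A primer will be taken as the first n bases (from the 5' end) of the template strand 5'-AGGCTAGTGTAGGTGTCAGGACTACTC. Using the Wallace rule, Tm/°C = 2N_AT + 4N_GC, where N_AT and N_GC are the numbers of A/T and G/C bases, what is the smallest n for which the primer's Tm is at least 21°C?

First 6 bases: AGGCTA → Tm = 18°C (< 21°C)
First 7 bases: AGGCTAG → Tm = 22°C (≥ 21°C)
Each additional base adds 2°C (A/T) or 4°C (G/C), so Tm is non-decreasing in n; n = 7 is the first length to reach 21°C.

n = 7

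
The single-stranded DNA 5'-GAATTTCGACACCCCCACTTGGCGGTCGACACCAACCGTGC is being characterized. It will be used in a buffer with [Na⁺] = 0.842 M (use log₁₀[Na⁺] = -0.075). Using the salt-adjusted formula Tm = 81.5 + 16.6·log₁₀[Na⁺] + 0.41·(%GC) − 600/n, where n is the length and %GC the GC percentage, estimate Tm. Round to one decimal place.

90.6°C

Length n = 41. T=7, G=9, A=9, C=16
G+C = 25, so %GC = 25/41 × 100 = 60.976%
Salt term: 16.6 × (-0.075) = -1.245
GC term: 0.41 × 60.976 = 25; length term: −600/41 = −14.634
Tm = 81.5 + (-1.245) + 25 − 14.634 = 90.621 → 90.6°C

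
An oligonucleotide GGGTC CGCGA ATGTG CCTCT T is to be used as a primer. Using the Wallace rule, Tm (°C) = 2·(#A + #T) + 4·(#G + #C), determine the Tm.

68°C

C=6, T=6, G=7, A=2
A+T = 8, G+C = 13
Tm = 4·13 + 2·8 = 52 + 16 = 68°C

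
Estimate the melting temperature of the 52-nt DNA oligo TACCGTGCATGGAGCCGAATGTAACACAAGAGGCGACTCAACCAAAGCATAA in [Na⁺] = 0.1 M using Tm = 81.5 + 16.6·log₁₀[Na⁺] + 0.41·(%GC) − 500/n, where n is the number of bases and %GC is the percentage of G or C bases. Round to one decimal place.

Length n = 52. Scanning the sequence gives G=12, T=7, A=20, C=13.
G+C = 25, so %GC = 25/52 × 100 = 48.077%
Salt term: 16.6 × (-1) = -16.6
GC term: 0.41 × 48.077 = 19.712; length term: −500/52 = −9.615
Tm = 81.5 + (-16.6) + 19.712 − 9.615 = 74.997 → 75.0°C

75.0°C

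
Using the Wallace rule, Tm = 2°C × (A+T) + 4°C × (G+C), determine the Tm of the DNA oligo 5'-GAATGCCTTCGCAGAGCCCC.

66°C

Scanning the sequence gives A=4, G=5, T=3, C=8.
So N_AT = 7 and N_GC = 13.
Tm = 4·13 + 2·7 = 52 + 14 = 66°C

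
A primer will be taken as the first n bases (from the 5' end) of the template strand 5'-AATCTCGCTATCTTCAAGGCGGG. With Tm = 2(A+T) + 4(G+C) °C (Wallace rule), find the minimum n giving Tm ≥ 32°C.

First 11 bases: AATCTCGCTAT → Tm = 30°C (< 32°C)
First 12 bases: AATCTCGCTATC → Tm = 34°C (≥ 32°C)
Since every base adds ≥2°C, Tm only increases with n, so the threshold is first crossed at n = 12.

n = 12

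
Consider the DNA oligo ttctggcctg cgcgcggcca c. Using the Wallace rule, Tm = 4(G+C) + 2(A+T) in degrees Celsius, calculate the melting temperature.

Scanning the sequence gives C=9, A=1, G=7, T=4.
So N_AT = 5 and N_GC = 16.
Tm = 2(5) + 4(16) = 10 + 64 = 74°C

74°C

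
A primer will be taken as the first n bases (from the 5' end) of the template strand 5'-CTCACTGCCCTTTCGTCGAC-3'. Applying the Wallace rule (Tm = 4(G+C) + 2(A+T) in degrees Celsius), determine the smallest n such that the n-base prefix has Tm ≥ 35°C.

First 10 bases: CTCACTGCCC → Tm = 34°C (< 35°C)
First 11 bases: CTCACTGCCCT → Tm = 36°C (≥ 35°C)
Since every base adds ≥2°C, Tm only increases with n, so the threshold is first crossed at n = 11.

n = 11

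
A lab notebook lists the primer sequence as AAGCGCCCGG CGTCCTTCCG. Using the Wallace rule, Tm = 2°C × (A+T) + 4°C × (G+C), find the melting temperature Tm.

70°C

Scanning the sequence gives A=2, T=3, G=6, C=9.
AT pairs contribute 5, GC pairs contribute 15.
Tm = 2(5) + 4(15) = 10 + 60 = 70°C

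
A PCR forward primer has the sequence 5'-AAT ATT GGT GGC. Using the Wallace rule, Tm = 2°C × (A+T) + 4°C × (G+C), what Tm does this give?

Counting bases: C=1, T=4, A=3, G=4
A+T = 7, G+C = 5
Tm = 2(7) + 4(5) = 14 + 20 = 34°C

34°C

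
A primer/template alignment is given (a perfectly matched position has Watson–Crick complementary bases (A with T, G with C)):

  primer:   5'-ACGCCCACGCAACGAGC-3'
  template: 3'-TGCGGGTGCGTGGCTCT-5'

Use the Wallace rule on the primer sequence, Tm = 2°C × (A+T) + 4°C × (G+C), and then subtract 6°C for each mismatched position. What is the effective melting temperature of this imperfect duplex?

Primer base counts: A=5, T=0, G=4, C=8 → A+T=5, G+C=12
Perfect-match Tm = 2(5) + 4(12) = 10 + 48 = 58°C
Mismatches (positions where the bases are not complementary): 2 (at positions 12, 17)
Effective Tm = 58 − 2×6 = 58 − 12 = 46°C

46°C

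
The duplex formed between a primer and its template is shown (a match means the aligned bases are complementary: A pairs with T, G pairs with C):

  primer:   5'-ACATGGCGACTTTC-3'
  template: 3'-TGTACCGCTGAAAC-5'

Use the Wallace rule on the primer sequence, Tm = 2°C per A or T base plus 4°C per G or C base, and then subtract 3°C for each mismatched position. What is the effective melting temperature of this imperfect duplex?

Primer base counts: A=3, T=4, G=3, C=4 → A+T=7, G+C=7
Perfect-match Tm = 2(7) + 4(7) = 14 + 28 = 42°C
Mismatches (positions where the bases are not complementary): 1 (at position 14)
Effective Tm = 42 − 1×3 = 42 − 3 = 39°C

39°C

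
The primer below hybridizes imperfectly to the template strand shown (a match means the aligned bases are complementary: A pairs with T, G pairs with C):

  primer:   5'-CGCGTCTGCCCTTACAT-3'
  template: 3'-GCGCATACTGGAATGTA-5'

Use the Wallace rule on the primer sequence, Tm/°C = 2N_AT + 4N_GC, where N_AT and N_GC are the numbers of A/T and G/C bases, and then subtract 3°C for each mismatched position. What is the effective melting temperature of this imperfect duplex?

Primer base counts: A=2, T=5, G=3, C=7 → A+T=7, G+C=10
Perfect-match Tm = 2(7) + 4(10) = 14 + 40 = 54°C
Mismatches (positions where the bases are not complementary): 2 (at positions 6, 9)
Effective Tm = 54 − 2×3 = 54 − 6 = 48°C

48°C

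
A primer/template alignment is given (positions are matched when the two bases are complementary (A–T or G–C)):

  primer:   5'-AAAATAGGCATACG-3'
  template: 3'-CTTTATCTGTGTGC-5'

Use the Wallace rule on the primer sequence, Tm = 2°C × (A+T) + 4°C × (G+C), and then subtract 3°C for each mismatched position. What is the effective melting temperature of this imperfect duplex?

29°C

Primer base counts: A=7, T=2, G=3, C=2 → A+T=9, G+C=5
Perfect-match Tm = 2(9) + 4(5) = 18 + 20 = 38°C
Mismatches (positions where the bases are not complementary): 3 (at positions 1, 8, 11)
Effective Tm = 38 − 3×3 = 38 − 9 = 29°C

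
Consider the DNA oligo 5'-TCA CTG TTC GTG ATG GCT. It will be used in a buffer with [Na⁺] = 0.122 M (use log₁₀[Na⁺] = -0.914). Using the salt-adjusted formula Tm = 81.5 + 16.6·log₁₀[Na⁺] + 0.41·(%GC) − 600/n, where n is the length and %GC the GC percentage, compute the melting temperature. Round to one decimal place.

53.5°C

Length n = 18. Base counts: G=5, T=7, A=2, C=4
G+C = 9, so %GC = 9/18 × 100 = 50%
Salt term: 16.6 × (-0.914) = -15.172
GC term: 0.41 × 50 = 20.5; length term: −600/18 = −33.333
Tm = 81.5 + (-15.172) + 20.5 − 33.333 = 53.495 → 53.5°C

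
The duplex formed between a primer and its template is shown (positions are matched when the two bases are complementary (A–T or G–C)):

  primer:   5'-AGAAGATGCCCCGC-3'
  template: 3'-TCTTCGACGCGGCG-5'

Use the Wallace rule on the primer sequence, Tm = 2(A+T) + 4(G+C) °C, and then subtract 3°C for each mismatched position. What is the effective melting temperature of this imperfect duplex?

40°C

Primer base counts: A=4, T=1, G=4, C=5 → A+T=5, G+C=9
Perfect-match Tm = 2(5) + 4(9) = 10 + 36 = 46°C
Mismatches (positions where the bases are not complementary): 2 (at positions 6, 10)
Effective Tm = 46 − 2×3 = 46 − 6 = 40°C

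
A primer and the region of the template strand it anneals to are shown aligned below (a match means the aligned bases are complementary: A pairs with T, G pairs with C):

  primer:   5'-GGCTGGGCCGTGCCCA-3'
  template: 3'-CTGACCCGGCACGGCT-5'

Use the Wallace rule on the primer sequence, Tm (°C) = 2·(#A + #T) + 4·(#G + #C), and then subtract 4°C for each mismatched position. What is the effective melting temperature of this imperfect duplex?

Primer base counts: A=1, T=2, G=7, C=6 → A+T=3, G+C=13
Perfect-match Tm = 2(3) + 4(13) = 6 + 52 = 58°C
Mismatches (positions where the bases are not complementary): 2 (at positions 2, 15)
Effective Tm = 58 − 2×4 = 58 − 8 = 50°C

50°C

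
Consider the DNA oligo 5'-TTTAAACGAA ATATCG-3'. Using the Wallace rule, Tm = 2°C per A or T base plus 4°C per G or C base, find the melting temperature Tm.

Scanning the sequence gives A=7, G=2, T=5, C=2.
So N_AT = 12 and N_GC = 4.
Tm = 2(12) + 4(4) = 24 + 16 = 40°C

40°C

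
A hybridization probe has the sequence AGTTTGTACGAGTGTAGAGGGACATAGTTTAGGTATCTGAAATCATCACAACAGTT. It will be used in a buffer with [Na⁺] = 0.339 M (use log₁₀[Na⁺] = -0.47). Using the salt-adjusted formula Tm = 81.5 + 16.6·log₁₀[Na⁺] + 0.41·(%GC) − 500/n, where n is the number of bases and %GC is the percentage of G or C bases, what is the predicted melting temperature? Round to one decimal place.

80.1°C

Length n = 56. Base counts: A=18, G=14, T=17, C=7
G+C = 21, so %GC = 21/56 × 100 = 37.5%
Salt term: 16.6 × (-0.47) = -7.802
GC term: 0.41 × 37.5 = 15.375; length term: −500/56 = −8.929
Tm = 81.5 + (-7.802) + 15.375 − 8.929 = 80.144 → 80.1°C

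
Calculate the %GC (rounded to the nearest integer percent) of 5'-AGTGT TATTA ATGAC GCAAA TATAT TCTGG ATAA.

Base counts: T=12, G=6, A=13, C=3
G+C = 6 + 3 = 9 out of 34 bases
%GC = 9/34 × 100 = 26.47% ≈ 26%

26%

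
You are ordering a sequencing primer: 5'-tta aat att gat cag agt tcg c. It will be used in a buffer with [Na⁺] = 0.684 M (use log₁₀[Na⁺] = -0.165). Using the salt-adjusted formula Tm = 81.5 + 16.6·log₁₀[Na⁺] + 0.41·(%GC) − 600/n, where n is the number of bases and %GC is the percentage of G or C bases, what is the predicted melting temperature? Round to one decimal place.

64.5°C

Length n = 22. C=3, T=8, G=4, A=7
G+C = 7, so %GC = 7/22 × 100 = 31.818%
Salt term: 16.6 × (-0.165) = -2.739
GC term: 0.41 × 31.818 = 13.045; length term: −600/22 = −27.273
Tm = 81.5 + (-2.739) + 13.045 − 27.273 = 64.533 → 64.5°C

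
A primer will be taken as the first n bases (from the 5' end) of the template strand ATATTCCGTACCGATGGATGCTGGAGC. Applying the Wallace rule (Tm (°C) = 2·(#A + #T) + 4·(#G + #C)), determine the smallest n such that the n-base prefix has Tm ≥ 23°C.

First 8 bases: ATATTCCG → Tm = 22°C (< 23°C)
First 9 bases: ATATTCCGT → Tm = 24°C (≥ 23°C)
Since every base adds ≥2°C, Tm only increases with n, so the threshold is first crossed at n = 9.

n = 9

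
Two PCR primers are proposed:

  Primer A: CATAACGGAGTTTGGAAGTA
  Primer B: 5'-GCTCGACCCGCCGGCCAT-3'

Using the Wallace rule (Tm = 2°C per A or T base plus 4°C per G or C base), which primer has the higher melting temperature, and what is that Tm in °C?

Primer A: A+T=12, G+C=8 → Tm = 2(12)+4(8) = 56°C
Primer B: A+T=4, G+C=14 → Tm = 2(4)+4(14) = 64°C
56°C vs 64°C → primer B is higher.

Primer B, 64°C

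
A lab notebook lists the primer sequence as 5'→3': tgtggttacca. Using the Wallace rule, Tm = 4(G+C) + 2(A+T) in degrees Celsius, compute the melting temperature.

32°C

T=4, C=2, A=2, G=3
So N_AT = 6 and N_GC = 5.
Tm = 2(6) + 4(5) = 12 + 20 = 32°C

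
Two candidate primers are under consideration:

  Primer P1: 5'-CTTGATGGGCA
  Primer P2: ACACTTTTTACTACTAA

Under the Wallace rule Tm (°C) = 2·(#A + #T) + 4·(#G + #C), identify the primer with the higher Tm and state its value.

Primer P1: A+T=5, G+C=6 → Tm = 2(5)+4(6) = 34°C
Primer P2: A+T=13, G+C=4 → Tm = 2(13)+4(4) = 42°C
34°C vs 42°C → primer P2 is higher.

Primer P2, 42°C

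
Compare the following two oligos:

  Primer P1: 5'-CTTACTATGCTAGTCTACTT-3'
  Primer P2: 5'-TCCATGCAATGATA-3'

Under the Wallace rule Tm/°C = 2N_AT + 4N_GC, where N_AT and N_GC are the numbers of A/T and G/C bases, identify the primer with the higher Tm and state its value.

Primer P1, 54°C

Primer P1: A+T=13, G+C=7 → Tm = 2(13)+4(7) = 54°C
Primer P2: A+T=9, G+C=5 → Tm = 2(9)+4(5) = 38°C
54°C vs 38°C → primer P1 is higher.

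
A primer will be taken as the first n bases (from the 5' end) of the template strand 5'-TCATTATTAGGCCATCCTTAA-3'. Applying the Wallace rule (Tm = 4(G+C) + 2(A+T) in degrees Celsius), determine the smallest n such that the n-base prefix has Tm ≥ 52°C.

First 18 bases: TCATTATTAGGCCATCCT → Tm = 50°C (< 52°C)
First 19 bases: TCATTATTAGGCCATCCTT → Tm = 52°C (≥ 52°C)
Since every base adds ≥2°C, Tm only increases with n, so the threshold is first crossed at n = 19.

n = 19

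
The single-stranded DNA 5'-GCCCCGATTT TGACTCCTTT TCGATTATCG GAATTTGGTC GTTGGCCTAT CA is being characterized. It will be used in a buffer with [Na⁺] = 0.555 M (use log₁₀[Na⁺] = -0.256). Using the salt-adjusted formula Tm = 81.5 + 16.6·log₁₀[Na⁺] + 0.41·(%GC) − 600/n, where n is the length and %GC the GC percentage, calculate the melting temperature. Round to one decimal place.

Length n = 52. Base counts: C=13, A=8, G=11, T=20
G+C = 24, so %GC = 24/52 × 100 = 46.154%
Salt term: 16.6 × (-0.256) = -4.25
GC term: 0.41 × 46.154 = 18.923; length term: −600/52 = −11.538
Tm = 81.5 + (-4.25) + 18.923 − 11.538 = 84.635 → 84.6°C

84.6°C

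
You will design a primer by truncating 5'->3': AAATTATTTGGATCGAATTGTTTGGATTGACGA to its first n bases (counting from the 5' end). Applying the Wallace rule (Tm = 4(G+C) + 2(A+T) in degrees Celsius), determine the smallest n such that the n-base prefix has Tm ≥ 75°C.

n = 30

First 29 bases: AAATTATTTGGATCGAATTGTTTGGATTG → Tm = 74°C (< 75°C)
First 30 bases: AAATTATTTGGATCGAATTGTTTGGATTGA → Tm = 76°C (≥ 75°C)
Since every base adds ≥2°C, Tm only increases with n, so the threshold is first crossed at n = 30.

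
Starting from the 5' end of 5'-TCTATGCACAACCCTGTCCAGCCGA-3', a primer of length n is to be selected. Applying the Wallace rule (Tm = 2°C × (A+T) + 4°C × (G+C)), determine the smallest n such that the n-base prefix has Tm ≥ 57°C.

n = 19

First 18 bases: TCTATGCACAACCCTGTC → Tm = 54°C (< 57°C)
First 19 bases: TCTATGCACAACCCTGTCC → Tm = 58°C (≥ 57°C)
Each additional base adds 2°C (A/T) or 4°C (G/C), so Tm is non-decreasing in n; n = 19 is the first length to reach 57°C.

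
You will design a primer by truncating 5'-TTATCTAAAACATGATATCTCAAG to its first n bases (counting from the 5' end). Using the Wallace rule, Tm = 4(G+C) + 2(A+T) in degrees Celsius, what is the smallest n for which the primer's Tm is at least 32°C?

n = 14

First 13 bases: TTATCTAAAACAT → Tm = 30°C (< 32°C)
First 14 bases: TTATCTAAAACATG → Tm = 34°C (≥ 32°C)
Each additional base adds 2°C (A/T) or 4°C (G/C), so Tm is non-decreasing in n; n = 14 is the first length to reach 32°C.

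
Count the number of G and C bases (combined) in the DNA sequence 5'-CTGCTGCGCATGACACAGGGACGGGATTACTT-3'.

C=8, G=10, T=7, A=7
Total G or C: 10 + 8 = 18

18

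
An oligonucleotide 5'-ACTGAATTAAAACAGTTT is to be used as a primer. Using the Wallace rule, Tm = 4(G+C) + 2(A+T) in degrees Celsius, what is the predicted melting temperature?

44°C

A=8, C=2, G=2, T=6
A+T = 14, G+C = 4
Tm = 4·4 + 2·14 = 16 + 28 = 44°C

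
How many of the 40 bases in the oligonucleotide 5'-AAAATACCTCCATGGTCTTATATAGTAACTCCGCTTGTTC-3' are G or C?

Base counts: G=5, A=11, T=14, C=10
Total G or C: 5 + 10 = 15

15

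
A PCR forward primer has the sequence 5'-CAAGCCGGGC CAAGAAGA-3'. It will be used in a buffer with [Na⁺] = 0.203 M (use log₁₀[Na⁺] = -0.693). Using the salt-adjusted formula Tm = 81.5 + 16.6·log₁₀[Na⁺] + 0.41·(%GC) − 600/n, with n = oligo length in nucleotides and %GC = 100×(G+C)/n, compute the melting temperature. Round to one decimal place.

61.7°C

Length n = 18. Scanning the sequence gives T=0, C=5, A=7, G=6.
G+C = 11, so %GC = 11/18 × 100 = 61.111%
Salt term: 16.6 × (-0.693) = -11.504
GC term: 0.41 × 61.111 = 25.056; length term: −600/18 = −33.333
Tm = 81.5 + (-11.504) + 25.056 − 33.333 = 61.719 → 61.7°C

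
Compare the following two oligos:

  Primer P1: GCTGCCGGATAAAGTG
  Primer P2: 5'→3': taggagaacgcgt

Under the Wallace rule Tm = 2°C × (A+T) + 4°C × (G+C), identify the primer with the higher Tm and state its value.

Primer P1: A+T=7, G+C=9 → Tm = 2(7)+4(9) = 50°C
Primer P2: A+T=6, G+C=7 → Tm = 2(6)+4(7) = 40°C
50°C vs 40°C → primer P1 is higher.

Primer P1, 50°C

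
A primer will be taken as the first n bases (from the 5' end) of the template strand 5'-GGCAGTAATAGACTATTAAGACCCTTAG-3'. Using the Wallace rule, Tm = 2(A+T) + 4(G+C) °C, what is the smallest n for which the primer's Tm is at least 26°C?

n = 9

First 8 bases: GGCAGTAA → Tm = 24°C (< 26°C)
First 9 bases: GGCAGTAAT → Tm = 26°C (≥ 26°C)
Since every base adds ≥2°C, Tm only increases with n, so the threshold is first crossed at n = 9.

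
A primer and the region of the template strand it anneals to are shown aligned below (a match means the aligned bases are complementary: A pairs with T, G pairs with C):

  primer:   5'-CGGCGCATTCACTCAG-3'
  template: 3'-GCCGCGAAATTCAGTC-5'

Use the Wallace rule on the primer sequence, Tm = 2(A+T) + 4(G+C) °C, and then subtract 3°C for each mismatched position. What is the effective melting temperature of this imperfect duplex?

Primer base counts: A=3, T=3, G=4, C=6 → A+T=6, G+C=10
Perfect-match Tm = 2(6) + 4(10) = 12 + 40 = 52°C
Mismatches (positions where the bases are not complementary): 3 (at positions 7, 10, 12)
Effective Tm = 52 − 3×3 = 52 − 9 = 43°C

43°C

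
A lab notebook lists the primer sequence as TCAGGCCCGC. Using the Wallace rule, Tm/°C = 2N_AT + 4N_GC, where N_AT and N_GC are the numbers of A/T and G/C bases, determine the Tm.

36°C

Scanning the sequence gives A=1, T=1, G=3, C=5.
AT pairs contribute 2, GC pairs contribute 8.
Tm = 4·8 + 2·2 = 32 + 4 = 36°C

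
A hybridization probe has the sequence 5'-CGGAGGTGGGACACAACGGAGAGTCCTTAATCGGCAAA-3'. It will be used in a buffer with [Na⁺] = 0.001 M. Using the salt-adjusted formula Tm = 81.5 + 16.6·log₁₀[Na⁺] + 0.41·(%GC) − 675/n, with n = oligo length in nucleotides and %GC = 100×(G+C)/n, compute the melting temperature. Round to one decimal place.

36.6°C

Length n = 38. A=12, C=8, G=13, T=5
G+C = 21, so %GC = 21/38 × 100 = 55.263%
Salt term: 16.6 × (-3) = -49.8
GC term: 0.41 × 55.263 = 22.658; length term: −675/38 = −17.763
Tm = 81.5 + (-49.8) + 22.658 − 17.763 = 36.595 → 36.6°C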